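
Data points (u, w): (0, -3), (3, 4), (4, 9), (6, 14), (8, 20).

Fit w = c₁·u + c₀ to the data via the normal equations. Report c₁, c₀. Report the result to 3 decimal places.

From the data, Σu·u = 125, Σu = 21, Σ1 = 5.
For Aᵀw: Σu·w = 292, Σw = 44.
det = 125·5 − 21² = 184.
c₁ = (292·5 − 21·44)/184 = 67/23; c₀ = (125·44 − 21·292)/184 = -79/23.

c₁ = 2.913, c₀ = -3.435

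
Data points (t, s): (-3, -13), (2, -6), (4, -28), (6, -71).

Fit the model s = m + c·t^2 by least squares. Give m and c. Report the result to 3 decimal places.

The normal system MᵀM·[m, c]ᵀ = Mᵀs is [[4, 65]; [65, 1649]]·[m, c]ᵀ = [-118, -3145]ᵀ.
det = 4·1649 − 65² = 2371.
m = ((-118)·1649 − 65·(-3145))/2371 = 9843/2371; c = (4·(-3145) − 65·(-118))/2371 = -4910/2371.

m = 4.151, c = -2.071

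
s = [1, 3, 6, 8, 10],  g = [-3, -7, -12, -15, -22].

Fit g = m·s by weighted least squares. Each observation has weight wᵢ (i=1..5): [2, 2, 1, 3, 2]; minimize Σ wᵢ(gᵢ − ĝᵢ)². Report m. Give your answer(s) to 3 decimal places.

From the data, Σwᵢ·s·s = 448.
Right-hand side: Σwᵢ·s·g = -920.
m = (-920)/448 = -2.05357.

m = -2.054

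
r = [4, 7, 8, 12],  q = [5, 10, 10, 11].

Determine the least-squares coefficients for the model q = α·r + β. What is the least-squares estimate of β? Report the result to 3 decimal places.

Normal-equation sums: Σr·r = 273, Σr = 31, Σ1 = 4.
Moment sums: Σr·q = 302, Σq = 36.
AᵀA·[α, β]ᵀ = Aᵀq becomes [[273, 31]; [31, 4]]·[α, β]ᵀ = [302, 36]ᵀ.
Determinant 273·4 − 31² = 131.
α = (302·4 − 31·36)/131 = 92/131; β = (273·36 − 31·302)/131 = 466/131.

β = 3.557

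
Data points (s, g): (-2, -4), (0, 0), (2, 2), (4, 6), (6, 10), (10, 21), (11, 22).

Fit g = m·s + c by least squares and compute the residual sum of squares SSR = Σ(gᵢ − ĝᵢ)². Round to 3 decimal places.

SSR = 8.967

Sums needed: Σs·s = 281, Σs = 31, Σ1 = 7.
And Σs·g = 548, Σg = 57.
AᵀA·[m, c]ᵀ = Aᵀg becomes [[281, 31]; [31, 7]]·[m, c]ᵀ = [548, 57]ᵀ.
det = 281·7 − 31² = 1006.
m = (548·7 − 31·57)/1006 = 2069/1006; c = (281·57 − 31·548)/1006 = -971/1006.
Residuals: 1085/1006, 971/1006, -1155/1006, -1269/1006, -1383/1006, 1407/1006, 172/503; SSR = 9021/1006.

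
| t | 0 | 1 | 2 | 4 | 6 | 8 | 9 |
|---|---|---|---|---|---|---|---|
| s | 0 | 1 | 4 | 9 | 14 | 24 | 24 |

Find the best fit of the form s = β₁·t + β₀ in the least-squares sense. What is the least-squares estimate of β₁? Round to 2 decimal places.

β₁ = 2.88

From the data, Σt·t = 202, Σt = 30, Σ1 = 7.
Right-hand side: Σt·s = 537, Σs = 76.
Determinant 202·7 − 30² = 514.
β₁ = (537·7 − 30·76)/514 = 1479/514; β₀ = (202·76 − 30·537)/514 = -379/257.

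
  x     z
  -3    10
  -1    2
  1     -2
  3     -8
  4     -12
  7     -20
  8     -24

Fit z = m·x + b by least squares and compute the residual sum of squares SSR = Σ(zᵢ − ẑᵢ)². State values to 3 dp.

AᵀA·[m, b]ᵀ = Aᵀz reads: 149·m + 19·b = -438;  19·m + 7·b = -54.
(Σx·x = 149, Σx = 19, Σ1 = 7, Σx·z = -438, Σz = -54.)
Δ = 149·7 − 19² = 682.
m = ((-438)·7 − 19·(-54))/682 = -1020/341; b = (149·(-54) − 19·(-438))/682 = 138/341.
Residuals: 212/341, -476/341, 200/341, 194/341, -150/341, 182/341, -162/341; SSR = 1264/341.

SSR = 3.707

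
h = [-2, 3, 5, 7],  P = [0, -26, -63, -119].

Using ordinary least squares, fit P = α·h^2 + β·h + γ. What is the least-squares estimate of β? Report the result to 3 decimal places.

β = -3.030

Setting ∂/∂α … = 0 gives: 3123·α + 487·β + 87·γ = -7640;  487·α + 87·β + 13·γ = -1226;  87·α + 13·β + 4·γ = -208.
Row-reducing yields α = -54207/26716, β = -80939/26716, γ = 26411/13358.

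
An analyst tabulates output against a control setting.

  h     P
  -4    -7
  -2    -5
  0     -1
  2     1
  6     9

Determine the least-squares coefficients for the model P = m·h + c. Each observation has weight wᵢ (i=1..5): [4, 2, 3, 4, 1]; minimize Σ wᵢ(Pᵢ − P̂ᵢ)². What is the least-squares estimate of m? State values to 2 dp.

Compute the Gram sums: Σwᵢ·h·h = 124, Σwᵢ·h = -6, Σwᵢ·1 = 14.
Right-hand side: Σwᵢ·h·P = 194, Σwᵢ·P = -28.
XᵀWX·[m, c]ᵀ = XᵀWP becomes [[124, -6]; [-6, 14]]·[m, c]ᵀ = [194, -28]ᵀ.
Eliminating c: 14·(row 1) − (-6)·(row 2) gives 1700·m = 14·194 − (-6)·(-28) = 2548, so m = 637/425.
Then c = ((-28) − (-6)·(637/425))/14 = -577/425.

m = 1.50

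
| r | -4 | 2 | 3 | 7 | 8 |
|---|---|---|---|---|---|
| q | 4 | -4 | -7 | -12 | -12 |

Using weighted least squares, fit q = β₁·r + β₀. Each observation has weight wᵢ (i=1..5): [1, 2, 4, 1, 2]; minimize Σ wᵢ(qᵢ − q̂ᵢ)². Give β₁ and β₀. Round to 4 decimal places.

With design matrix X, XᵀWX = [[237, 35]; [35, 10]] and XᵀWq = [-392, -68]ᵀ.
Determinant 237·10 − 35² = 1145.
β₁ = ((-392)·10 − 35·(-68))/1145 = -308/229; β₀ = (237·(-68) − 35·(-392))/1145 = -2396/1145.

β₁ = -1.3450, β₀ = -2.0926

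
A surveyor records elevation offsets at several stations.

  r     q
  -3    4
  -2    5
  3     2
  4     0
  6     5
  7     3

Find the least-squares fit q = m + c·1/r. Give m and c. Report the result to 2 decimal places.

m = 3.20, c = -3.59

Entries of MᵀM: Σ1 = 6, Σ1/r = 5/84, Σ1/r·1/r = 457/784.
Moment sums: Σq = 19, Σ1/r·q = -40/21.
So MᵀM·[m, c]ᵀ = Mᵀq: [[6, 5/84]; [5/84, 457/784]]·[m, c]ᵀ = [19, -40/21]ᵀ.
Eliminating c: (457/784)·(row 1) − (5/84)·(row 2) gives (24653/7056)·m = (457/784)·19 − (5/84)·(-40/21) = 78947/7056, so m = 78947/24653.
Then c = ((-40/21) − (5/84)·(78947/24653))/(457/784) = -88620/24653.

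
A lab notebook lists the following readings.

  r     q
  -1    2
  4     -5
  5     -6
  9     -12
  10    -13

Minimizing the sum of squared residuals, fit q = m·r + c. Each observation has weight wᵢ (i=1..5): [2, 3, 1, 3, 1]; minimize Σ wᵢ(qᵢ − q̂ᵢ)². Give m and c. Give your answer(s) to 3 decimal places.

m = -1.388, c = 0.615

From the data, Σwᵢ·r·r = 418, Σwᵢ·r = 52, Σwᵢ·1 = 10.
And Σwᵢ·r·q = -548, Σwᵢ·q = -66.
So MᵀWM·[m, c]ᵀ = MᵀWq: [[418, 52]; [52, 10]]·[m, c]ᵀ = [-548, -66]ᵀ.
Δ = 418·10 − 52² = 1476.
m = ((-548)·10 − 52·(-66))/1476 = -512/369; c = (418·(-66) − 52·(-548))/1476 = 227/369.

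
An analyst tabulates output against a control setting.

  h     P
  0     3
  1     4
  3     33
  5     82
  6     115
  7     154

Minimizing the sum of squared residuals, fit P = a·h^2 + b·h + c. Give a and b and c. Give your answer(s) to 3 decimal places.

a = 2.905, b = 1.453, c = 1.737

Entries of AᵀA: Σh^2·h^2 = 4404, Σh^2·h = 712, Σh^2 = 120, Σh·h = 120, Σh = 22, Σ1 = 6.
Moment sums: Σh^2·P = 14037, Σh·P = 2281, ΣP = 391.
Inverting the 3×3 Gram matrix, [a, b, c]ᵀ = [21091/7260, 879/605, 6307/3630]ᵀ.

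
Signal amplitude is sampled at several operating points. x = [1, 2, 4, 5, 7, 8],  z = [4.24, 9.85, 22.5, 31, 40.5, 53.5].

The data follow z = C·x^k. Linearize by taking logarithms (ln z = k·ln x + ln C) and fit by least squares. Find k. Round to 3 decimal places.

k = 1.198

Let Y = ln z. Fitting Y = k·ln x + ln C by least squares:
Over the data: Σln x = 7.7142, Σ(ln x)² = 13.1032, Σln z = 17.9605, Σln x·ln z = 26.9065.
Normal system: [[13.1032, 7.7142]; [7.7142, 6]]·[k, ln C]ᵀ = [26.9065, 17.9605]ᵀ.
Solving (det = 19.1098): k = 1.19768, ln C = 1.45356.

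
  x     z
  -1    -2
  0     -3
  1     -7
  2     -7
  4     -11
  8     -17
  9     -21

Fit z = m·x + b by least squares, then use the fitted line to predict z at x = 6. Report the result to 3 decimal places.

Compute the Gram sums: Σx·x = 167, Σx = 23, Σ1 = 7.
For Mᵀz: Σx·z = -388, Σz = -68.
det = 167·7 − 23² = 640.
m = ((-388)·7 − 23·(-68))/640 = -9/5; b = (167·(-68) − 23·(-388))/640 = -19/5.
At x = 6: ẑ = (-9/5)·(6) + (-19/5)·(1) = -73/5.

ẑ = -14.600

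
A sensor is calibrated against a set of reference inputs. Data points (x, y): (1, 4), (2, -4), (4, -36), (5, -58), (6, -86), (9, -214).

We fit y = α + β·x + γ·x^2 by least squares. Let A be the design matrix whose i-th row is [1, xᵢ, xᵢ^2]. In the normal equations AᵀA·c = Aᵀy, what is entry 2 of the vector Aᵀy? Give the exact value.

-2880

Entry 2 ↔ basis x, so (Aᵀy)_{2} = Σᵢ (x)·yᵢ = (1)·(4) + (2)·(-4) + (4)·(-36) + (5)·(-58) + (6)·(-86) + (9)·(-214) = -2880.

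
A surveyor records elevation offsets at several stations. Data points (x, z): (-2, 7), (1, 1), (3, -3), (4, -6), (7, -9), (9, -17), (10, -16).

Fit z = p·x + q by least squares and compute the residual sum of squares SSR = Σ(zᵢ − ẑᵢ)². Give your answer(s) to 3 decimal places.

The normal system MᵀM·[p, q]ᵀ = Mᵀz is [[260, 32]; [32, 7]]·[p, q]ᵀ = [-422, -43]ᵀ.
Eliminating q: 7·(row 1) − 32·(row 2) gives 796·p = 7·(-422) − 32·(-43) = -1578, so p = -789/398.
Then q = ((-43) − 32·(-789/398))/7 = 581/199.
Residuals: 23/199, 25/398, 11/398, -197/199, 779/398, -827/398, 180/199; SSR = 1983/199.

SSR = 9.965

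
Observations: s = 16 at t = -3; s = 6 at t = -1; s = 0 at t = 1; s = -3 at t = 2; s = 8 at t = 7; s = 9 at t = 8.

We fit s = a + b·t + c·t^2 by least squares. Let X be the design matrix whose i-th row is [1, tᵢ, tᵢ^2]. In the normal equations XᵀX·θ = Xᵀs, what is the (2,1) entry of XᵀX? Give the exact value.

Row 2 ↔ basis t, column 1 ↔ basis 1, so (XᵀX)_{2,1} = Σᵢ t = (-3)·(1) + (-1)·(1) + (1)·(1) + (2)·(1) + (7)·(1) + (8)·(1) = 14.

14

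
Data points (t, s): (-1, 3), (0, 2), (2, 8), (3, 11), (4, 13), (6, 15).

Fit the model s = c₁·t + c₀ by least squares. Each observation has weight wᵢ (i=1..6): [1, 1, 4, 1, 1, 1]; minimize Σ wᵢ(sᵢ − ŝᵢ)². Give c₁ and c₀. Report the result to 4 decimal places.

From the data, Σwᵢ·t·t = 78, Σwᵢ·t = 20, Σwᵢ·1 = 9.
And Σwᵢ·t·s = 236, Σwᵢ·s = 76.
So XᵀWX·[c₁, c₀]ᵀ = XᵀWs: [[78, 20]; [20, 9]]·[c₁, c₀]ᵀ = [236, 76]ᵀ.
det = 78·9 − 20² = 302.
c₁ = (236·9 − 20·76)/302 = 2; c₀ = (78·76 − 20·236)/302 = 4.

c₁ = 2.0000, c₀ = 4.0000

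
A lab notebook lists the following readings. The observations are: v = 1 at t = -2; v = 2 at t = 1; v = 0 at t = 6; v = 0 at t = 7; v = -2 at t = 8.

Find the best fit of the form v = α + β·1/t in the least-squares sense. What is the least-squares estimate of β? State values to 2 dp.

β = 0.93

Compute the Gram sums: Σ1 = 5, Σ1/t = 157/168, Σ1/t·1/t = 37081/28224.
And Σv = 1, Σ1/t·v = 5/4.
Normal equations: [[5, 157/168]; [157/168, 37081/28224]]·[α, β]ᵀ = [1, 5/4]ᵀ.
Δ = 5·(37081/28224) − (157/168)² = 40189/7056.
α = (1·(37081/28224) − (157/168)·(5/4))/(40189/7056) = 4111/160756; β = (5·(5/4) − (157/168)·1)/(40189/7056) = 37506/40189.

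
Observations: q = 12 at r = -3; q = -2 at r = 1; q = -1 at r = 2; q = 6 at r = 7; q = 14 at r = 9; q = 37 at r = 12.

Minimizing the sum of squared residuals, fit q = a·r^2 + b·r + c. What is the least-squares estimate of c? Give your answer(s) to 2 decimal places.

With design matrix A, AᵀA = [[29796, 2782, 288]; [2782, 288, 28]; [288, 28, 6]] and Aᵀq = [6858, 572, 66]ᵀ.
Solving the 3×3 system (Gaussian elimination) gives a = 50232/111271, b = -272403/111271, c = 84059/111271.

c = 0.76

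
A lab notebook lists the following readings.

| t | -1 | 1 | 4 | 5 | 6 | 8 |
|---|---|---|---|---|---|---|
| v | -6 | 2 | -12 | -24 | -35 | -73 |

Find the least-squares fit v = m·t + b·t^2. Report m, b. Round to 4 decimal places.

m = 3.2466, b = -1.5466

With design matrix X, XᵀX = [[143, 917]; [917, 6275]] and Xᵀv = [-954, -6728]ᵀ.
Determinant 143·6275 − 917² = 56436.
m = ((-954)·6275 − 917·(-6728))/56436 = 91613/28218; b = (143·(-6728) − 917·(-954))/56436 = -43643/28218.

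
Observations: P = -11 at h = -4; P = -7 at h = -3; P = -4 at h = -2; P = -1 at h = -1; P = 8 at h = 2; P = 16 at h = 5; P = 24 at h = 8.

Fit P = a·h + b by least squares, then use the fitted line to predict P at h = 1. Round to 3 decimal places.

P̂ = 4.395

XᵀX·[a, b]ᵀ = XᵀP reads: 123·a + 5·b = 362;  5·a + 7·b = 25.
Eliminating b: 7·(row 1) − 5·(row 2) gives 836·a = 7·362 − 5·25 = 2409, so a = 219/76.
Then b = (25 − 5·(219/76))/7 = 115/76.
At h = 1: P̂ = (219/76)·(1) + (115/76)·(1) = 167/38.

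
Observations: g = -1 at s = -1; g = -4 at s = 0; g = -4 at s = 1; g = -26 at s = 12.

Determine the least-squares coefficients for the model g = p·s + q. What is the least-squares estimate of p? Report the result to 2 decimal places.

p = -1.91

AᵀA·[p, q]ᵀ = Aᵀg reads: 146·p + 12·q = -315;  12·p + 4·q = -35.
(Σs·s = 146, Σs = 12, Σ1 = 4, Σs·g = -315, Σg = -35.)
Δ = 146·4 − 12² = 440.
p = ((-315)·4 − 12·(-35))/440 = -21/11; q = (146·(-35) − 12·(-315))/440 = -133/44.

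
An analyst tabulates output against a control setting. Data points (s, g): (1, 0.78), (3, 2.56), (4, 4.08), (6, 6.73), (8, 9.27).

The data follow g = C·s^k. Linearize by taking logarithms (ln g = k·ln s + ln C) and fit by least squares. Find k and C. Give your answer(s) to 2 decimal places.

Let Y = ln g. Fitting Y = k·ln s + ln C by least squares:
Σln s = 6.3561, Σ(ln s)² = 10.6632, Σln g = 6.2310, Σln s·ln g = 11.0286.
Equations: 10.6632·k + 6.3561·ln C = 11.0286;  6.3561·k + 5·ln C = 6.2310.
Δ = 10.6632·5 − (6.3561)² = 12.9161; k = (11.0286·5 − 6.3561·6.2310)/12.9161 = 1.20299, ln C = (10.6632·6.2310 − 6.3561·11.0286)/12.9161 = -0.28306, so C = exp(-0.28306) = 0.75347.

k = 1.20, C = 0.75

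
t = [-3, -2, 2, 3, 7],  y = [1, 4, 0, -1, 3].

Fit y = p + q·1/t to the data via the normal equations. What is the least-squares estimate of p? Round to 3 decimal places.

p = 1.494

The normal system XᵀX·[p, q]ᵀ = Xᵀy is [[5, 1/7]; [1/7, 655/882]]·[p, q]ᵀ = [7, -47/21]ᵀ.
Eliminating q: (655/882)·(row 1) − (1/7)·(row 2) gives (3257/882)·p = (655/882)·7 − (1/7)·(-47/21) = 4867/882, so p = 4867/3257.
Then q = ((-47/21) − (1/7)·(4867/3257))/(655/882) = -10752/3257.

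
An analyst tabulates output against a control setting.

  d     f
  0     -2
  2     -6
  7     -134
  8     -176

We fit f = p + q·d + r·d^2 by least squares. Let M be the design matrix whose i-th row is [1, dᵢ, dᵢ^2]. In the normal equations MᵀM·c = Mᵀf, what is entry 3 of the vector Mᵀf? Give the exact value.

Entry 3 ↔ basis d^2, so (Mᵀf)_{3} = Σᵢ (d^2)·fᵢ = (0)·(-2) + (4)·(-6) + (49)·(-134) + (64)·(-176) = -17854.

-17854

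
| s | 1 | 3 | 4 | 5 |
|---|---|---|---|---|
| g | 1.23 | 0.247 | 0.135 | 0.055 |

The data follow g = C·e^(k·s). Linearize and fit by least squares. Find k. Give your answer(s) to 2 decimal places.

k = -0.77

Linearized form: ln g = k·s + ln C. From the 4 transformed points,
Σs = 13.0000, Σ(s)² = 51.0000, Σln g = -6.0943, Σs·ln g = -26.5001.
Equations: 51.0000·k + 13.0000·ln C = -26.5001;  13.0000·k + 4·ln C = -6.0943.
Solving (det = 35.0000): k = -0.76500, ln C = 0.96270.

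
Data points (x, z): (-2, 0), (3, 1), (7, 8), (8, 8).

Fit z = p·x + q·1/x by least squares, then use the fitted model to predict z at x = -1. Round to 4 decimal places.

MᵀM·[p, q]ᵀ = Mᵀz reads: 126·p + 4·q = 123;  4·p + (11209/28224)·q = 52/21.
Δ = 126·(11209/28224) − 4² = 7625/224.
p = (123·(11209/28224) − 4·(52/21))/(7625/224) = 73277/64050; q = (126·(52/21) − 4·123)/(7625/224) = -8064/1525.
At x = -1: ẑ = (73277/64050)·(-1) + (-8064/1525)·(-1) = 4351/1050.

ẑ = 4.1438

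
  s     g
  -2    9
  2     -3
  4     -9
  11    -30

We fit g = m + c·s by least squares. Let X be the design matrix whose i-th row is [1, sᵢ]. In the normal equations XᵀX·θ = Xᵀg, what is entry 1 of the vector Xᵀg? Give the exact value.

Entry 1 ↔ basis 1, so (Xᵀg)_{1} = Σᵢ gᵢ = (1)·(9) + (1)·(-3) + (1)·(-9) + (1)·(-30) = -33.

-33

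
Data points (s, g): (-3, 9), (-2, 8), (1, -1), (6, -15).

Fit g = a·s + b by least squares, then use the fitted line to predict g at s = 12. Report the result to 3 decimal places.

ĝ = -31.316

Setting ∂/∂a … = 0 gives: 50·a + 2·b = -134;  2·a + 4·b = 1.
Determinant 50·4 − 2² = 196.
a = ((-134)·4 − 2·1)/196 = -269/98; b = (50·1 − 2·(-134))/196 = 159/98.
At s = 12: ĝ = (-269/98)·(12) + (159/98)·(1) = -3069/98.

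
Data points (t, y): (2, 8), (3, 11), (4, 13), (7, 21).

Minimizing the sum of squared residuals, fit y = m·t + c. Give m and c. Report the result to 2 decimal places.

m = 2.57, c = 2.96

XᵀX·[m, c]ᵀ = Xᵀy reads: 78·m + 16·c = 248;  16·m + 4·c = 53.
(Σt·t = 78, Σt = 16, Σ1 = 4, Σt·y = 248, Σy = 53.)
Determinant 78·4 − 16² = 56.
m = (248·4 − 16·53)/56 = 18/7; c = (78·53 − 16·248)/56 = 83/28.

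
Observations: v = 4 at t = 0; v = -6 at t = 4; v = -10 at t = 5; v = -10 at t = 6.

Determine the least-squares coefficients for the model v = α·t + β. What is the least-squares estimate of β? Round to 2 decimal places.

β = 3.81

Setting ∂/∂α … = 0 gives: 77·α + 15·β = -134;  15·α + 4·β = -22.
(Σt·t = 77, Σt = 15, Σ1 = 4, Σt·v = -134, Σv = -22.)
Eliminating β: 4·(row 1) − 15·(row 2) gives 83·α = 4·(-134) − 15·(-22) = -206, so α = -206/83.
Then β = ((-22) − 15·(-206/83))/4 = 316/83.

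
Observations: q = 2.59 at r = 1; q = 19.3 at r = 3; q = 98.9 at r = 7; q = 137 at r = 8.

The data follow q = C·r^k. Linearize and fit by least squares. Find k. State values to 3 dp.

k = 1.897

With ln qᵢ as the transformed response and ln rᵢ as the regressor:
Over the data: Σln r = 5.1240, Σ(ln r)² = 9.3176, Σln q = 13.4259, Σln r·ln q = 22.4225.
Normal system: [[9.3176, 5.1240]; [5.1240, 4]]·[k, ln C]ᵀ = [22.4225, 13.4259]ᵀ.
Solving (det = 11.0154): k = 1.89704, ln C = 0.92637.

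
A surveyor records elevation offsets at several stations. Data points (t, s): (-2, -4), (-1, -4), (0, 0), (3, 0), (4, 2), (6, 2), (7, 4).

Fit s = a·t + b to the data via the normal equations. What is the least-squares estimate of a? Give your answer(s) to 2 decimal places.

a = 0.81

Sums needed: Σt·t = 115, Σt = 17, Σ1 = 7.
For Xᵀs: Σt·s = 60, Σs = 0.
So XᵀX·[a, b]ᵀ = Xᵀs: [[115, 17]; [17, 7]]·[a, b]ᵀ = [60, 0]ᵀ.
Eliminating b: 7·(row 1) − 17·(row 2) gives 516·a = 7·60 − 17·0 = 420, so a = 35/43.
Then b = (0 − 17·(35/43))/7 = -85/43.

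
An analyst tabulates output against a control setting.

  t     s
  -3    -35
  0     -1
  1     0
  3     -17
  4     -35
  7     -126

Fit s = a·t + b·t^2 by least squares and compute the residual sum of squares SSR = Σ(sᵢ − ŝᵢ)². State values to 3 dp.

SSR = 3.556

Normal-equation sums: Σt·t = 84, Σt·t^2 = 408, Σt^2·t^2 = 2820.
Right-hand side: Σt·s = -968, Σt^2·s = -7202.
Normal equations: [[84, 408]; [408, 2820]]·[a, b]ᵀ = [-968, -7202]ᵀ.
Δ = 84·2820 − 408² = 70416.
a = ((-968)·2820 − 408·(-7202))/70416 = 483/163; b = (84·(-7202) − 408·(-968))/70416 = -2917/978.
Residuals: 239/326, -1, 19/978, 311/326, 425/489, -581/978; SSR = 1739/489.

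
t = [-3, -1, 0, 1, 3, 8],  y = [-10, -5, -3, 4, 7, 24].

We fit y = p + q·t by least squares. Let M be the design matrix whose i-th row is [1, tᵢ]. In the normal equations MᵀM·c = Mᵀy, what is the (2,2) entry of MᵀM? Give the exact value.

Row 2 ↔ basis t, column 2 ↔ basis t, so (MᵀM)_{2,2} = Σᵢ (t)·(t) = (-3)·(-3) + (-1)·(-1) + (0)·(0) + (1)·(1) + (3)·(3) + (8)·(8) = 84.

84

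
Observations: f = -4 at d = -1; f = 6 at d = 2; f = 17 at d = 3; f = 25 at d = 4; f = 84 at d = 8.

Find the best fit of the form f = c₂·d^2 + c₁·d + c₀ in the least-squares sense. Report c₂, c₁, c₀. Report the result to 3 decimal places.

c₂ = 0.981, c₁ = 2.946, c₀ = -2.269

Normal-equation sums: Σd^2·d^2 = 4450, Σd^2·d = 610, Σd^2 = 94, Σd·d = 94, Σd = 16, Σ1 = 5.
Right-hand side: Σd^2·f = 5949, Σd·f = 839, Σf = 128.
So MᵀM·[c₂, c₁, c₀]ᵀ = Mᵀf: [[4450, 610, 94]; [610, 94, 16]; [94, 16, 5]]·[c₂, c₁, c₀]ᵀ = [5949, 839, 128]ᵀ.
Row-reducing yields c₂ = 11783/12012, c₁ = 35389/12012, c₀ = -59/26.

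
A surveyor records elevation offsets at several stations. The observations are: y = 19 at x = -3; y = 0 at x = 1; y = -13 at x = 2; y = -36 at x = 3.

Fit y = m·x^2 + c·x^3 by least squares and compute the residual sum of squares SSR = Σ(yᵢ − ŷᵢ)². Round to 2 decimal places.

Sums needed: Σx^2·x^2 = 179, Σx^2·x^3 = 33, Σx^3·x^3 = 1523.
Moment sums: Σx^2·y = -205, Σx^3·y = -1589.
AᵀA·[m, c]ᵀ = Aᵀy becomes [[179, 33]; [33, 1523]]·[m, c]ᵀ = [-205, -1589]ᵀ.
det = 179·1523 − 33² = 271528.
m = ((-205)·1523 − 33·(-1589))/271528 = -129889/135764; c = (179·(-1589) − 33·(-205))/271528 = -138833/135764.
Residuals: 13/67882, 134361/67882, -33678/33941, 7497/33941; SSR = 336091/67882.

SSR = 4.95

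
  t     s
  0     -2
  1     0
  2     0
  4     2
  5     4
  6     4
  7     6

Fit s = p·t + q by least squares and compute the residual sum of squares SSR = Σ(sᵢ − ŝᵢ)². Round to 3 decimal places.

SSR = 1.589

From the data, Σt·t = 131, Σt = 25, Σ1 = 7.
And Σt·s = 94, Σs = 14.
det = 131·7 − 25² = 292.
p = (94·7 − 25·14)/292 = 77/73; q = (131·14 − 25·94)/292 = -129/73.
Residuals: -17/73, 52/73, -25/73, -33/73, 36/73, -41/73, 28/73; SSR = 116/73.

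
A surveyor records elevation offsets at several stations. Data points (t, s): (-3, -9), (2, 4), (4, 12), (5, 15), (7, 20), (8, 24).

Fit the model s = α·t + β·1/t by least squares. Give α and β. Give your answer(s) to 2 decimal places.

From the data, Σt·t = 167, Σt·1/t = 6, Σ1/t·1/t = 352549/705600.
For Xᵀs: Σt·s = 490, Σ1/t·s = 118/7.
Normal equations: [[167, 6]; [6, 352549/705600]]·[α, β]ᵀ = [490, 118/7]ᵀ.
Eliminating β: (352549/705600)·(row 1) − 6·(row 2) gives (33474083/705600)·α = (352549/705600)·490 − 6·(118/7) = 1448323/10080, so α = 101382610/33474083.
Then β = ((118/7) − 6·(101382610/33474083))/(352549/705600) = -88099200/33474083.

α = 3.03, β = -2.63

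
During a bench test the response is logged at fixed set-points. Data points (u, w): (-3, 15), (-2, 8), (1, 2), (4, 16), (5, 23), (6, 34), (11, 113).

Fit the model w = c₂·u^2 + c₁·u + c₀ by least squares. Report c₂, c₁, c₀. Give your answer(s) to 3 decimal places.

c₂ = 0.989, c₁ = -0.843, c₀ = 2.840

Forming MᵀM = [[16916, 1702, 212]; [1702, 212, 22]; [212, 22, 7]] and Mᵀw = [15897, 1567, 211]ᵀ gives MᵀM·[c₂, c₁, c₀]ᵀ = Mᵀw.
Inverting the 3×3 Gram matrix, [c₂, c₁, c₀]ᵀ = [11815/11946, -1259551/1493250, 706866/248875]ᵀ.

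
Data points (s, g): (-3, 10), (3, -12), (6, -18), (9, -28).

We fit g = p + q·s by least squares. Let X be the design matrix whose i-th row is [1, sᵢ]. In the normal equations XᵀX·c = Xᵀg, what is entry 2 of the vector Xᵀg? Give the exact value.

Entry 2 ↔ basis s, so (Xᵀg)_{2} = Σᵢ (s)·gᵢ = (-3)·(10) + (3)·(-12) + (6)·(-18) + (9)·(-28) = -426.

-426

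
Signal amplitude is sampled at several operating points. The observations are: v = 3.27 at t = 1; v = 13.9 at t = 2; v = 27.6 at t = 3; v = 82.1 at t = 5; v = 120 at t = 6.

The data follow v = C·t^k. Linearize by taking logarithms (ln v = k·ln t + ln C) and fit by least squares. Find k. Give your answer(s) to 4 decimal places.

With ln vᵢ as the transformed response and ln tᵢ as the regressor:
XᵀX = [[7.4881, 5.1930]; [5.1930, 5]], rhs = [21.1416, 16.3299]ᵀ  (here Σln t = 5.1930, Σ(ln t)² = 7.4881, Σln v = 16.3299, Σln t·ln v = 21.1416).
Δ = 7.4881·5 − (5.1930)² = 10.4737; k = (21.1416·5 − 5.1930·16.3299)/10.4737 = 1.99619, ln C = (7.4881·16.3299 − 5.1930·21.1416)/10.4737 = 1.19275.

k = 1.9962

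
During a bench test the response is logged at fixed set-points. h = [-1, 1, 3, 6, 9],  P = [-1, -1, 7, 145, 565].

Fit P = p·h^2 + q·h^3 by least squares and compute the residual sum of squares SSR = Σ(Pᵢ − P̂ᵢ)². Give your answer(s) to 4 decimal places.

SSR = 9.6718

Sums needed: Σh^2·h^2 = 7940, Σh^2·h^3 = 67068, Σh^3·h^3 = 578828.
Moment sums: Σh^2·P = 51046, Σh^3·P = 443394.
Normal equations: [[7940, 67068]; [67068, 578828]]·[p, q]ᵀ = [51046, 443394]ᵀ.
Determinant 7940·578828 − 67068² = 97777696.
p = (51046·578828 − 67068·443394)/97777696 = -11918419/6111106; q = (7940·443394 − 67068·51046)/97777696 = 3031101/3055553.
Residuals: 11869515/6111106, -254889/6111106, -13635941/6111106, 2868911/3055553, -1178429/6111106; SSR = 29552796/3055553.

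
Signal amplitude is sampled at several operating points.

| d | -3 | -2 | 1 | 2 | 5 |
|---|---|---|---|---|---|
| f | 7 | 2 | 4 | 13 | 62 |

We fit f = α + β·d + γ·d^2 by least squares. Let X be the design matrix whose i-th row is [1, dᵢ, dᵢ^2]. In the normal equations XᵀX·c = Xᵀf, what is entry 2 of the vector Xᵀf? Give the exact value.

Entry 2 ↔ basis d, so (Xᵀf)_{2} = Σᵢ (d)·fᵢ = (-3)·(7) + (-2)·(2) + (1)·(4) + (2)·(13) + (5)·(62) = 315.

315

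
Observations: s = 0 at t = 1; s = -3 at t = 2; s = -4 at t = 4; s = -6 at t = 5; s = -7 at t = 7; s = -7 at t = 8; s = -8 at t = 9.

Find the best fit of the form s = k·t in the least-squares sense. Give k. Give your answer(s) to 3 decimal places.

Sums needed: Σt·t = 240.
Right-hand side: Σt·s = -229.
Hence k = -229 / 240 ≈ -0.954167.

k = -0.954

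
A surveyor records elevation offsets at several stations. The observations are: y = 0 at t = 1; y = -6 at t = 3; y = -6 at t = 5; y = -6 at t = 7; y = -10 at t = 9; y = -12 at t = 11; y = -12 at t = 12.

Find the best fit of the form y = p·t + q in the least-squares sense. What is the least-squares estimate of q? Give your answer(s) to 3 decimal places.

Entries of AᵀA: Σt·t = 430, Σt = 48, Σ1 = 7.
Moment sums: Σt·y = -456, Σy = -52.
AᵀA·[p, q]ᵀ = Aᵀy becomes [[430, 48]; [48, 7]]·[p, q]ᵀ = [-456, -52]ᵀ.
Eliminating q: 7·(row 1) − 48·(row 2) gives 706·p = 7·(-456) − 48·(-52) = -696, so p = -348/353.
Then q = ((-52) − 48·(-348/353))/7 = -236/353.

q = -0.669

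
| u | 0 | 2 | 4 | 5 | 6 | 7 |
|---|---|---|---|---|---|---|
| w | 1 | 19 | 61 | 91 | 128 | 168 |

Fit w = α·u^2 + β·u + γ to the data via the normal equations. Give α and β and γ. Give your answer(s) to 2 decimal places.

The normal equations are: 4594·α + 756·β + 130·γ = 16167;  756·α + 130·β + 24·γ = 2681;  130·α + 24·β + 6·γ = 468.
Row-reducing yields α = 20991/7100, β = 5809/1775, γ = 6051/7100.

α = 2.96, β = 3.27, γ = 0.85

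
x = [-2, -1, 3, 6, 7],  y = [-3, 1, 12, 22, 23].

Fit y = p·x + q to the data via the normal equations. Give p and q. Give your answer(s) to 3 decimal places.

With design matrix A, AᵀA = [[99, 13]; [13, 5]] and Aᵀy = [334, 55]ᵀ.
Determinant 99·5 − 13² = 326.
p = (334·5 − 13·55)/326 = 955/326; q = (99·55 − 13·334)/326 = 1103/326.

p = 2.929, q = 3.383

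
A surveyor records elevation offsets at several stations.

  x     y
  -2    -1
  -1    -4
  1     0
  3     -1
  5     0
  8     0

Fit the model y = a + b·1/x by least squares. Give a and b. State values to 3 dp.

a = -1.047, b = 1.793

Entries of AᵀA: Σ1 = 6, Σ1/x = 19/120, Σ1/x·1/x = 34801/14400.
For Aᵀy: Σy = -6, Σ1/x·y = 25/6.
Normal equations: [[6, 19/120]; [19/120, 34801/14400]]·[a, b]ᵀ = [-6, 25/6]ᵀ.
Δ = 6·(34801/14400) − (19/120)² = 41689/2880.
a = ((-6)·(34801/14400) − (19/120)·(25/6))/(41689/2880) = -218306/208445; b = (6·(25/6) − (19/120)·(-6))/(41689/2880) = 74736/41689.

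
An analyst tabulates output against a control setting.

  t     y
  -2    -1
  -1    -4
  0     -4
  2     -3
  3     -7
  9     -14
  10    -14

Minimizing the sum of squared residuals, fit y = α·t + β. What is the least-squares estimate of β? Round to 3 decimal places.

The normal equations are: 199·α + 21·β = -287;  21·α + 7·β = -47.
(Σt·t = 199, Σt = 21, Σ1 = 7, Σt·y = -287, Σy = -47.)
Eliminating β: 7·(row 1) − 21·(row 2) gives 952·α = 7·(-287) − 21·(-47) = -1022, so α = -73/68.
Then β = ((-47) − 21·(-73/68))/7 = -1663/476.

β = -3.494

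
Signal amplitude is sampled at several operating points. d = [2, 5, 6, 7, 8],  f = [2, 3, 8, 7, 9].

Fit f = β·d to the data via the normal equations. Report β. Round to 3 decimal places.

Sums needed: Σd·d = 178.
And Σd·f = 188.
β = 188/178 = 1.05618.

β = 1.056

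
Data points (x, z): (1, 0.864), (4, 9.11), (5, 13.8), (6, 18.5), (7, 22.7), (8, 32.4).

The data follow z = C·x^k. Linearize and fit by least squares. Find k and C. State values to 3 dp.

With ln zᵢ as the transformed response and ln xᵢ as the regressor:
Σln x = 8.8128, Σ(ln x)² = 15.8331, Σln z = 14.2062, Σln x·ln z = 25.8235.
Equations: 15.8331·k + 8.8128·ln C = 25.8235;  8.8128·k + 6·ln C = 14.2062.
Solving (det = 17.3327): k = 1.71609, ln C = -0.15291, so C = exp(-0.15291) = 0.85821.

k = 1.716, C = 0.858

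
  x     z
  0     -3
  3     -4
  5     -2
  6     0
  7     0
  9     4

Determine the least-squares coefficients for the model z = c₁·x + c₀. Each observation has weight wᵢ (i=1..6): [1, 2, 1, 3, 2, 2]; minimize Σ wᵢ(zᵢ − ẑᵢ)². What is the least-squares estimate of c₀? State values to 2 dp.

Normal-equation sums: Σwᵢ·x·x = 411, Σwᵢ·x = 61, Σwᵢ·1 = 11.
Moment sums: Σwᵢ·x·z = 38, Σwᵢ·z = -5.
Normal equations: [[411, 61]; [61, 11]]·[c₁, c₀]ᵀ = [38, -5]ᵀ.
Δ = 411·11 − 61² = 800.
c₁ = (38·11 − 61·(-5))/800 = 723/800; c₀ = (411·(-5) − 61·38)/800 = -4373/800.

c₀ = -5.47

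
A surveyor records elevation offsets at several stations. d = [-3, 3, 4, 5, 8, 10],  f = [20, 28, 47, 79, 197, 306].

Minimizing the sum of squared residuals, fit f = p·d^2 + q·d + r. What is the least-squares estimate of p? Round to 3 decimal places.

p = 2.970

Forming XᵀX = [[15139, 1701, 223]; [1701, 223, 27]; [223, 27, 6]] and Xᵀf = [46367, 5243, 677]ᵀ gives XᵀX·[p, q, r]ᵀ = Xᵀf.
Inverting the 3×3 Gram matrix, [p, q, r]ᵀ = [1860797/626560, 154351/125312, -967833/313280]ᵀ.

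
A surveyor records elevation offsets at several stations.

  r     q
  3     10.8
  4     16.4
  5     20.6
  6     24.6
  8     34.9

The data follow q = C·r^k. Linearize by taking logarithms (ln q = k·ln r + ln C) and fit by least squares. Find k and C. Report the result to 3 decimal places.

Linearized form: ln q = k·ln r + ln C. From the 5 transformed points,
XᵀX = [[13.2535, 7.9655]; [7.9655, 5]], rhs = [24.4868, 14.9574]ᵀ  (here Σln r = 7.9655, Σ(ln r)² = 13.2535, Σln q = 14.9574, Σln r·ln q = 24.4868).
Slope k = (n·Σln r·ln q − Σln r·Σln q)/(n·Σ(ln r)² − (Σln r)²) = (5·24.4868 − 7.9655·14.9574)/2.8177 = 1.16781; ln C = (Σln q − k·Σln r)/n = 1.13101, so C = exp(1.13101) = 3.09880.

k = 1.168, C = 3.099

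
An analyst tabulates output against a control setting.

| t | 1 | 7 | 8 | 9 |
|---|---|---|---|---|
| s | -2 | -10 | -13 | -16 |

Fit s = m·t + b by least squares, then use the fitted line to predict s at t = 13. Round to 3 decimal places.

ŝ = -21.355

XᵀX·[m, b]ᵀ = Xᵀs reads: 195·m + 25·b = -320;  25·m + 4·b = -41.
(Σt·t = 195, Σt = 25, Σ1 = 4, Σt·s = -320, Σs = -41.)
Δ = 195·4 − 25² = 155.
m = ((-320)·4 − 25·(-41))/155 = -51/31; b = (195·(-41) − 25·(-320))/155 = 1/31.
At t = 13: ŝ = (-51/31)·(13) + (1/31)·(1) = -662/31.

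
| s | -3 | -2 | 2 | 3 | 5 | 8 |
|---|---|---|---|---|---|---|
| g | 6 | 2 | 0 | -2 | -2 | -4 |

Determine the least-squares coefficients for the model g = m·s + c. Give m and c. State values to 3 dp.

m = -0.806, c = 1.747

Sums needed: Σs·s = 115, Σs = 13, Σ1 = 6.
Right-hand side: Σs·g = -70, Σg = 0.
AᵀA·[m, c]ᵀ = Aᵀg becomes [[115, 13]; [13, 6]]·[m, c]ᵀ = [-70, 0]ᵀ.
det = 115·6 − 13² = 521.
m = ((-70)·6 − 13·0)/521 = -420/521; c = (115·0 − 13·(-70))/521 = 910/521.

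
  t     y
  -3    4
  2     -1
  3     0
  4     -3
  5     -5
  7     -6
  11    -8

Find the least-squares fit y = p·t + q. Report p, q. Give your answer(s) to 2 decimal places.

p = -0.91, q = 1.04

Forming AᵀA = [[233, 29]; [29, 7]] and Aᵀy = [-181, -19]ᵀ gives AᵀA·[p, q]ᵀ = Aᵀy.
Δ = 233·7 − 29² = 790.
p = ((-181)·7 − 29·(-19))/790 = -358/395; q = (233·(-19) − 29·(-181))/790 = 411/395.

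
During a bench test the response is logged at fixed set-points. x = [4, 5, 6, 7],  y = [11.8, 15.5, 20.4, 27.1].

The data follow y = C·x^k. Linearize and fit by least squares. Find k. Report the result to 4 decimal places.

k = 1.4765

With ln yᵢ as the transformed response and ln xᵢ as the regressor:
Σln x = 6.7334, Σ(ln x)² = 11.5091, Σln y = 11.5240, Σln x·ln y = 19.6564.
Equations: 11.5091·k + 6.7334·ln C = 19.6564;  6.7334·k + 4·ln C = 11.5240.
Δ = 11.5091·4 − (6.7334)² = 0.6976; k = (19.6564·4 − 6.7334·11.5240)/0.6976 = 1.47647, ln C = (11.5091·11.5240 − 6.7334·19.6564)/0.6976 = 0.39559.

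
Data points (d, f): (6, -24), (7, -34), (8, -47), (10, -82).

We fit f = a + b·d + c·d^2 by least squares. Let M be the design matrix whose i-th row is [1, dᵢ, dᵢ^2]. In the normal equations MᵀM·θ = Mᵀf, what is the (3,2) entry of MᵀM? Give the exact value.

2071

Row 3 ↔ basis d^2, column 2 ↔ basis d, so (MᵀM)_{3,2} = Σᵢ (d^2)·(d) = (36)·(6) + (49)·(7) + (64)·(8) + (100)·(10) = 2071.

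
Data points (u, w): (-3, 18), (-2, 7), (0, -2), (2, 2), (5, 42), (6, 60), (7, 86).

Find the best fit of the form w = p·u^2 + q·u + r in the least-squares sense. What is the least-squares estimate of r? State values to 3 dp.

r = -2.777

The normal system MᵀM·[p, q, r]ᵀ = Mᵀw is [[4435, 657, 127]; [657, 127, 15]; [127, 15, 7]]·[p, q, r]ᵀ = [7622, 1108, 213]ᵀ.
Inverting the 3×3 Gram matrix, [p, q, r]ᵀ = [369847/189042, -67343/63014, -262442/94521]ᵀ.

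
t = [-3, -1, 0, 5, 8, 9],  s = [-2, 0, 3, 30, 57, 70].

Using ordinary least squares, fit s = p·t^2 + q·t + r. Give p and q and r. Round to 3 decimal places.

The normal system XᵀX·[p, q, r]ᵀ = Xᵀs is [[11364, 1338, 180]; [1338, 180, 18]; [180, 18, 6]]·[p, q, r]ᵀ = [10050, 1242, 158]ᵀ.
Solving the 3×3 system (Gaussian elimination) gives p = 223/455, q = 1361/455, r = 518/195.

p = 0.490, q = 2.991, r = 2.656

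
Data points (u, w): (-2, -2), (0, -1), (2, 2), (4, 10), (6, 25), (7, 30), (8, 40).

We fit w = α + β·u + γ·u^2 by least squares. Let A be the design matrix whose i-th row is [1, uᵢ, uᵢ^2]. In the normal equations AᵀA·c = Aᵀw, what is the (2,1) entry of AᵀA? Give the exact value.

25

Row 2 ↔ basis u, column 1 ↔ basis 1, so (AᵀA)_{2,1} = Σᵢ u = (-2)·(1) + (0)·(1) + (2)·(1) + (4)·(1) + (6)·(1) + (7)·(1) + (8)·(1) = 25.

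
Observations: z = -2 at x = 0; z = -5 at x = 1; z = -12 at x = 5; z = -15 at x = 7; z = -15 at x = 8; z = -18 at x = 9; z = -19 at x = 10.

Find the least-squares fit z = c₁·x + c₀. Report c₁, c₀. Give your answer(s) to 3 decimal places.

With design matrix M, MᵀM = [[320, 40]; [40, 7]] and Mᵀz = [-642, -86]ᵀ.
Determinant 320·7 − 40² = 640.
c₁ = ((-642)·7 − 40·(-86))/640 = -527/320; c₀ = (320·(-86) − 40·(-642))/640 = -23/8.

c₁ = -1.647, c₀ = -2.875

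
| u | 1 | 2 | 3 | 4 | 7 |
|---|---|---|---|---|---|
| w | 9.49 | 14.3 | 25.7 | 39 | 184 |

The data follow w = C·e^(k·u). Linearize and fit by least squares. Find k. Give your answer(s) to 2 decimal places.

k = 0.50

Taking logs, ln w = k·u + ln C, so regress ln w on u.
XᵀX = [[79.0000, 17.0000]; [17.0000, 5]], rhs = [68.4690, 17.0355]ᵀ  (here Σu = 17.0000, Σ(u)² = 79.0000, Σln w = 17.0355, Σu·ln w = 68.4690).
Solving (det = 106.0000): k = 0.49756, ln C = 1.71538.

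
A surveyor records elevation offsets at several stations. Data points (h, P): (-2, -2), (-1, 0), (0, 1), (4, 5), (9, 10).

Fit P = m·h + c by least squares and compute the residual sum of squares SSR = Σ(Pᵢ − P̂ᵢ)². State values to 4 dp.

The normal equations are: 102·m + 10·c = 114;  10·m + 5·c = 14.
(Σh·h = 102, Σh = 10, Σ1 = 5, Σh·P = 114, ΣP = 14.)
Eliminating c: 5·(row 1) − 10·(row 2) gives 410·m = 5·114 − 10·14 = 430, so m = 43/41.
Then c = (14 − 10·(43/41))/5 = 144/205.
Residuals: -124/205, 71/205, 61/205, 21/205, -29/205; SSR = 124/205.

SSR = 0.6049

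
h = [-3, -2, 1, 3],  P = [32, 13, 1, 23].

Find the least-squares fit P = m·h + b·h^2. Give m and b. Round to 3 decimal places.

The normal equations are: 23·m + (-7)·b = -52;  (-7)·m + 179·b = 548.
Determinant 23·179 − (-7)² = 4068.
m = ((-52)·179 − (-7)·548)/4068 = -152/113; b = (23·548 − (-7)·(-52))/4068 = 340/113.

m = -1.345, b = 3.009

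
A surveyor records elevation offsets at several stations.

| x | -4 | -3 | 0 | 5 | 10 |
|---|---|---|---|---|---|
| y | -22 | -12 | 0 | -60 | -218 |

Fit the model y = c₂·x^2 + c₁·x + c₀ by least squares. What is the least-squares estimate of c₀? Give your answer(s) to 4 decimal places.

Normal-equation sums: Σx^2·x^2 = 10962, Σx^2·x = 1034, Σx^2 = 150, Σx·x = 150, Σx = 8, Σ1 = 5.
And Σx^2·y = -23760, Σx·y = -2356, Σy = -312.
Row-reducing yields c₂ = -313363/160094, c₁ = -353151/160094, c₀ = -11967/80047.

c₀ = -0.1495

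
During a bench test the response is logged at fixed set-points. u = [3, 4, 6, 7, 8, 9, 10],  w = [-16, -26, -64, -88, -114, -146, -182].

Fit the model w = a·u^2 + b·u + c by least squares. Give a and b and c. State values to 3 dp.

Sums needed: Σu^2·u^2 = 24691, Σu^2·u = 2891, Σu^2 = 355, Σu·u = 355, Σu = 47, Σ1 = 7.
And Σu^2·w = -44498, Σu·w = -5198, Σw = -636.
Solving the 3×3 system (Gaussian elimination) gives a = -1167/602, b = 2563/1806, c = -1873/903.

a = -1.939, b = 1.419, c = -2.074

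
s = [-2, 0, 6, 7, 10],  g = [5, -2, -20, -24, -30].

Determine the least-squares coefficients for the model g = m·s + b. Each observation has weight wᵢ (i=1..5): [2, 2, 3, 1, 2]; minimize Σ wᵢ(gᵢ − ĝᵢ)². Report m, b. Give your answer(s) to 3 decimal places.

m = -2.957, b = -1.677

Forming AᵀWA = [[365, 41]; [41, 10]] and AᵀWg = [-1148, -138]ᵀ gives AᵀWA·[m, b]ᵀ = AᵀWg.
Δ = 365·10 − 41² = 1969.
m = ((-1148)·10 − 41·(-138))/1969 = -5822/1969; b = (365·(-138) − 41·(-1148))/1969 = -3302/1969.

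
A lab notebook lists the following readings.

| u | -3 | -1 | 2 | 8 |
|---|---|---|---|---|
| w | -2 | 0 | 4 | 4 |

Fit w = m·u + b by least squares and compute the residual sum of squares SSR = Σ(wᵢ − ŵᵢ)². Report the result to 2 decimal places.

Entries of XᵀX: Σu·u = 78, Σu = 6, Σ1 = 4.
Right-hand side: Σu·w = 46, Σw = 6.
XᵀX·[m, b]ᵀ = Xᵀw becomes [[78, 6]; [6, 4]]·[m, b]ᵀ = [46, 6]ᵀ.
Eliminating b: 4·(row 1) − 6·(row 2) gives 276·m = 4·46 − 6·6 = 148, so m = 37/69.
Then b = (6 − 6·(37/69))/4 = 16/23.
Residuals: -25/23, -11/69, 154/69, -68/69; SSR = 494/69.

SSR = 7.16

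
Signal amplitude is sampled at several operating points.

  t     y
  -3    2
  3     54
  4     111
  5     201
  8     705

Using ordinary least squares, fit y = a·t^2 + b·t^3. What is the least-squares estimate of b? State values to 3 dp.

b = 0.993

The normal equations are: 5139·a + 36917·b = 52425;  36917·a + 283323·b = 394593.
Determinant 5139·283323 − 36917² = 93132008.
a = (52425·283323 − 36917·394593)/93132008 = 143009247/46566004; b = (5139·394593 − 36917·52425)/93132008 = 46219851/46566004.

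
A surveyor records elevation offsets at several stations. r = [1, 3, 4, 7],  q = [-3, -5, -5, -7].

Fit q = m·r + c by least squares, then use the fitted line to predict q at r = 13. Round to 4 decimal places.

Compute the Gram sums: Σr·r = 75, Σr = 15, Σ1 = 4.
For Xᵀq: Σr·q = -87, Σq = -20.
Normal equations: [[75, 15]; [15, 4]]·[m, c]ᵀ = [-87, -20]ᵀ.
Eliminating c: 4·(row 1) − 15·(row 2) gives 75·m = 4·(-87) − 15·(-20) = -48, so m = -16/25.
Then c = ((-20) − 15·(-16/25))/4 = -13/5.
At r = 13: q̂ = (-16/25)·(13) + (-13/5)·(1) = -273/25.

q̂ = -10.9200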